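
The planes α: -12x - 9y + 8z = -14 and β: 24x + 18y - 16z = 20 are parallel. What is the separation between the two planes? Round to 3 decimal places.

Rescale β by 1/(-2): -12x - 9y + 8z = -10. Then distance = |-14 − (-10)| / √289 ≈ 0.235.

0.235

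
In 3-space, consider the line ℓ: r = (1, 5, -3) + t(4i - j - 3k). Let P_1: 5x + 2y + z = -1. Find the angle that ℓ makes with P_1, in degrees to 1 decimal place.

32.5

sin θ = |n·v| / (|n||v|) = |15| / (√30 · √26) = 0.53709.
θ ≈ 32.5°.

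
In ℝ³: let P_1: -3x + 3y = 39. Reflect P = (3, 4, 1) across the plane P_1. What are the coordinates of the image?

λ = (n·P − d)/|n|² = (3 − 39)/18 = -2.
Reflection = P − 2λn = (3, 4, 1) − (-4)·(-3, 3, 0) = (-9, 16, 1).

(-9, 16, 1)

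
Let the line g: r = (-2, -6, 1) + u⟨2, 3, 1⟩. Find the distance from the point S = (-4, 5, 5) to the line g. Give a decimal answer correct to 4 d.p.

Taking (-2, -6, 1) on g with direction v = (2, 3, 1): w = S − (-2, -6, 1) = (-2, 11, 4), and w × v = (-1, 10, -28).
Distance = |w × v| / |v| = √885 / √14 ≈ 7.9507.

7.9507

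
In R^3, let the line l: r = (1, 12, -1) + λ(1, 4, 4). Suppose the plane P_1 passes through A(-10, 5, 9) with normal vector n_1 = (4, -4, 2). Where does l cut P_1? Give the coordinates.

(0, 8, -5)

P_1: n_1·r = n_1·A gives 4x - 4y + 2z = -42.
Substitute r = (1, 12, -1) + t(1, 4, 4) into the plane: -46 + (-4)t = -42, so t = -1.
Intersection: (1, 12, -1) + (-1)·(1, 4, 4) = (0, 8, -5).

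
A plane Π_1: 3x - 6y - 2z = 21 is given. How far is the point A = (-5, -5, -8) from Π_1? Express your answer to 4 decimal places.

n·A − d = (3)·(-5) + (-6)·(-5) + (-2)·(-8) − 21 = 10; |n| = √49.
Distance = |10| / √49 = 10/√49 ≈ 1.4286.

1.4286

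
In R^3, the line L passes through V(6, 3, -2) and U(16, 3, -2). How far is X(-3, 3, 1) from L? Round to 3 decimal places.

A direction vector for L is U − V = (10, 0, 0).
Taking (6, 3, -2) on L with direction v = (10, 0, 0): w = X − (6, 3, -2) = (-9, 0, 3), and w × v = (0, 30, 0).
Distance = |w × v| / |v| = √900 / √100 ≈ 3.000.

3.000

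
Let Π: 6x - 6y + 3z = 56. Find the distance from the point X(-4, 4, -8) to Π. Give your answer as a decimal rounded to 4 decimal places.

n·X − d = (6)·(-4) + (-6)·(4) + (3)·(-8) − 56 = -128; |n| = √81.
Distance = |-128| / √81 = 128/√81 ≈ 14.2222.

14.2222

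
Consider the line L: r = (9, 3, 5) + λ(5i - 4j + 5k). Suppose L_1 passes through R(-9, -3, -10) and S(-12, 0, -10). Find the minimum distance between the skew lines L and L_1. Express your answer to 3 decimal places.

A direction vector for L_1 is S − R = (-3, 3, 0).
Common perpendicular direction n = (5, -4, 5) × (-3, 3, 0) = (-15, -15, 3).
With w = (-9, -3, -10) − (9, 3, 5) = (-18, -6, -15), w · n = 315.
Distance = |w · n| / |n| = |315| / √459 ≈ 14.703.

14.703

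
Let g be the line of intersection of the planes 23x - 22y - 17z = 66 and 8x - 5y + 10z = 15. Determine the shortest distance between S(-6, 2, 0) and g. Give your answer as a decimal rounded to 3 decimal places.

7.810

Direction of g: (23, -22, -17) × (8, -5, 10) = (-305, -366, 61).
A point on g: solving the two plane equations with x = 5 gives (5, 3, -1).
Taking (5, 3, -1) on g with direction v = (-305, -366, 61): w = S − (5, 3, -1) = (-11, -1, 1), and w × v = (305, 366, 3721).
Distance = |w × v| / |v| = √14072822 / √230702 ≈ 7.810.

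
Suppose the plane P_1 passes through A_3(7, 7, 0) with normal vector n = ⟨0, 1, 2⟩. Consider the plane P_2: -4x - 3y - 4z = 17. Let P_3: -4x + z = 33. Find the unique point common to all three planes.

P_1: n·r = n·A_3 gives y + 2z = 7.
Solving the 3×3 linear system y + 2z = 7, -4x - 3y - 4z = 17, -4x + z = 33 (e.g. by elimination or Cramer's rule, determinant = -4) gives (-7, -3, 5).

(-7, -3, 5)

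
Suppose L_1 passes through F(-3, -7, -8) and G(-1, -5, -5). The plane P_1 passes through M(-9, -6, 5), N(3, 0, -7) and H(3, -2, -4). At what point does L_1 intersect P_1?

(1, -3, -2)

A direction vector for L_1 is G − F = (2, 2, 3).
MN = (12, 6, -12), MH = (12, 4, -9); a normal to P_1 is MN × MH = (-6, -36, -24).
Using M: P_1 has equation -6x - 36y - 24z = 150.
Substitute r = (-3, -7, -8) + t(2, 2, 3) into the plane: 462 + (-156)t = 150, so t = 2.
Intersection: (-3, -7, -8) + 2·(2, 2, 3) = (1, -3, -2).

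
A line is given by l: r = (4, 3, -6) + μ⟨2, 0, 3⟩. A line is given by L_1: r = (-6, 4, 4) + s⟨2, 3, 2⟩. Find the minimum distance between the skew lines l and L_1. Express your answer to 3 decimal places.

Common perpendicular direction n = (2, 0, 3) × (2, 3, 2) = (-9, 2, 6).
With w = (-6, 4, 4) − (4, 3, -6) = (-10, 1, 10), w · n = 152.
Distance = |w · n| / |n| = |152| / √121 ≈ 13.818.

13.818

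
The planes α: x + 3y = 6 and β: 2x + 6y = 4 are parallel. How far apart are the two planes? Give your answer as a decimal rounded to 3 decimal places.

Rescale β by 1/2: x + 3y = 2. Then distance = |6 − 2| / √10 ≈ 1.265.

1.265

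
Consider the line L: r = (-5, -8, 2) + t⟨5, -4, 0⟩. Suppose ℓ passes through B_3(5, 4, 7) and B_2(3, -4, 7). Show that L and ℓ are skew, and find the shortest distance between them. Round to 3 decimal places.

A direction vector for ℓ is B_2 − B_3 = (-2, -8, 0).
Common perpendicular direction n = (5, -4, 0) × (-2, -8, 0) = (0, 0, -48).
With w = (5, 4, 7) − (-5, -8, 2) = (10, 12, 5), w · n = -240.
Since n ≠ 0 the lines are not parallel, and w · n = -240 ≠ 0 so they do not intersect; hence they are skew.
Distance = |w · n| / |n| = |-240| / √2304 ≈ 5.000.

5.000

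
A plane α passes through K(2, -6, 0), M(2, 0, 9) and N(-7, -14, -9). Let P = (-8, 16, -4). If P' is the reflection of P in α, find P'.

KM = (0, 6, 9), KN = (-9, -8, -9); a normal to α is KM × KN = (18, -81, 54).
Using K: α has equation 18x - 81y + 54z = 522.
λ = (n·P − d)/|n|² = (-1656 − 522)/9801 = -2/9.
Reflection = P − 2λn = (-8, 16, -4) − (-4/9)·(18, -81, 54) = (0, -20, 20).

(0, -20, 20)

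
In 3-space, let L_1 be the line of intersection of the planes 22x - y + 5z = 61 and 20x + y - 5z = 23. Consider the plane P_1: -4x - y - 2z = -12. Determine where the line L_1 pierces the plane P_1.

(2, -2, 3)

Direction of L_1: (22, -1, 5) × (20, 1, -5) = (0, 210, 42).
A point on L_1: solving the two plane equations with y = 3 gives (2, 3, 4).
Substitute r = (2, 3, 4) + t(0, 210, 42) into the plane: -19 + (-294)t = -12, so t = -1/42.
Intersection: (2, 3, 4) + (-1/42)·(0, 210, 42) = (2, -2, 3).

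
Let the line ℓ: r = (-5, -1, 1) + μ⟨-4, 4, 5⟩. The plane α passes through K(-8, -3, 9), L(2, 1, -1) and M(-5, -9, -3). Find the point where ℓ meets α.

(-1, -5, -4)

KL = (10, 4, -10), KM = (3, -6, -12); a normal to α is KL × KM = (-108, 90, -72).
Using K: α has equation -108x + 90y - 72z = -54.
Substitute r = (-5, -1, 1) + t(-4, 4, 5) into the plane: 378 + 432t = -54, so t = -1.
Intersection: (-5, -1, 1) + (-1)·(-4, 4, 5) = (-1, -5, -4).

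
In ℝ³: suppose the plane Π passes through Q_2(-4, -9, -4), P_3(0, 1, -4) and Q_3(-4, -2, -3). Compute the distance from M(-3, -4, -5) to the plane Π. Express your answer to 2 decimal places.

1.27

Q_2P_3 = (4, 10, 0), Q_2Q_3 = (0, 7, 1); a normal to Π is Q_2P_3 × Q_2Q_3 = (10, -4, 28).
Using Q_2: Π has equation 10x - 4y + 28z = -116.
n·M − d = (10)·(-3) + (-4)·(-4) + (28)·(-5) − (-116) = -38; |n| = √900.
Distance = |-38| / √900 = 38/√900 ≈ 1.27.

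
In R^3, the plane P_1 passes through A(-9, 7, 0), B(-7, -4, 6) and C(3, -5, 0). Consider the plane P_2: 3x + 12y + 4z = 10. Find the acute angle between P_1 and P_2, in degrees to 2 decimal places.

AB = (2, -11, 6), AC = (12, -12, 0); a normal to P_1 is AB × AC = (72, 72, 108).
Using A: P_1 has equation 72x + 72y + 108z = -144.
cos θ = |n₁·n₂| / (|n₁||n₂|) = |1512| / (√22032 · √169).
θ = arccos(0.78358) ≈ 38.41°.

38.41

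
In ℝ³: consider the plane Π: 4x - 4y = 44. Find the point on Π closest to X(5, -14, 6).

Foot = X − λn with λ = (n·X − d)/|n|² = (76 − 44)/32 = 1.
Foot = (5, -14, 6) − 1·(4, -4, 0) = (1, -10, 6).

(1, -10, 6)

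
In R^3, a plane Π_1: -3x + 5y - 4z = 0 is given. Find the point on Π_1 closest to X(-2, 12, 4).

Foot = X − λn with λ = (n·X − d)/|n|² = (50 − 0)/50 = 1.
Foot = (-2, 12, 4) − 1·(-3, 5, -4) = (1, 7, 8).

(1, 7, 8)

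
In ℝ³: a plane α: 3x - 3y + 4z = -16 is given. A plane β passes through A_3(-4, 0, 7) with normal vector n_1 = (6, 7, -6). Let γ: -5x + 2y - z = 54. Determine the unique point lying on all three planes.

(-10, 6, 8)

β: n_1·r = n_1·A_3 gives 6x + 7y - 6z = -66.
Solving the 3×3 linear system 3x - 3y + 4z = -16, 6x + 7y - 6z = -66, -5x + 2y - z = 54 (e.g. by elimination or Cramer's rule, determinant = 95) gives (-10, 6, 8).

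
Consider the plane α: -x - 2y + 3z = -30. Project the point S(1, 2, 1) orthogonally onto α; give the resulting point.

(3, 6, -5)

Foot = S − λn with λ = (n·S − d)/|n|² = (-2 − (-30))/14 = 2.
Foot = (1, 2, 1) − 2·(-1, -2, 3) = (3, 6, -5).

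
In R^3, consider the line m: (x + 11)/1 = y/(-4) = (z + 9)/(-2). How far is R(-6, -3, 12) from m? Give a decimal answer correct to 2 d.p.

21.10

m has direction (1, -4, -2) through (-11, 0, -9).
Taking (-11, 0, -9) on m with direction v = (1, -4, -2): w = R − (-11, 0, -9) = (5, -3, 21), and w × v = (90, 31, -17).
Distance = |w × v| / |v| = √9350 / √21 ≈ 21.10.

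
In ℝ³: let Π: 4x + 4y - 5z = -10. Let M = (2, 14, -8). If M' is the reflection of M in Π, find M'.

λ = (n·M − d)/|n|² = (104 − (-10))/57 = 2.
Reflection = M − 2λn = (2, 14, -8) − 4·(4, 4, -5) = (-14, -2, 12).

(-14, -2, 12)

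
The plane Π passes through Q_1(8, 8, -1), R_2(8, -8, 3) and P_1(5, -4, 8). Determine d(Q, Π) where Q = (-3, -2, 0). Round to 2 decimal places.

Q_1R_2 = (0, -16, 4), Q_1P_1 = (-3, -12, 9); a normal to Π is Q_1R_2 × Q_1P_1 = (-96, -12, -48).
Using Q_1: Π has equation -96x - 12y - 48z = -816.
n·Q − d = (-96)·(-3) + (-12)·(-2) + (-48)·(0) − (-816) = 1128; |n| = √11664.
Distance = |1128| / √11664 = 1128/√11664 ≈ 10.44.

10.44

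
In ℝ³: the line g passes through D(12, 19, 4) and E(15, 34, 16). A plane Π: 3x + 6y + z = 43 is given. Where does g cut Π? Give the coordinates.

(9, 4, -8)

A direction vector for g is E − D = (3, 15, 12).
Substitute r = (12, 19, 4) + t(3, 15, 12) into the plane: 154 + 111t = 43, so t = -1.
Intersection: (12, 19, 4) + (-1)·(3, 15, 12) = (9, 4, -8).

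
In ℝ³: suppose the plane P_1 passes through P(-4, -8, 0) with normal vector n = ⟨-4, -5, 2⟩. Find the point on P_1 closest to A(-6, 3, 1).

P_1: n·r = n·P gives -4x - 5y + 2z = 56.
Foot = A − λn with λ = (n·A − d)/|n|² = (11 − 56)/45 = -1.
Foot = (-6, 3, 1) − (-1)·(-4, -5, 2) = (-10, -2, 3).

(-10, -2, 3)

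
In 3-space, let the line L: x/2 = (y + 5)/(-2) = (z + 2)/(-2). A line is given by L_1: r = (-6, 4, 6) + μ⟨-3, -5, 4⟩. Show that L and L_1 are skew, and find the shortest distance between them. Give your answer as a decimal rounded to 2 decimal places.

L has direction (2, -2, -2) through (0, -5, -2).
Common perpendicular direction n = (2, -2, -2) × (-3, -5, 4) = (-18, -2, -16).
With w = (-6, 4, 6) − (0, -5, -2) = (-6, 9, 8), w · n = -38.
Since n ≠ 0 the lines are not parallel, and w · n = -38 ≠ 0 so they do not intersect; hence they are skew.
Distance = |w · n| / |n| = |-38| / √584 ≈ 1.57.

1.57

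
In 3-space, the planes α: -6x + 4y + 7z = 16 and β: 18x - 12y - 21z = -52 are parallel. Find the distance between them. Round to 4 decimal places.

0.1327

Rescale β by 1/(-3): -6x + 4y + 7z = 52/3. Then distance = |16 − (52/3)| / √101 ≈ 0.1327.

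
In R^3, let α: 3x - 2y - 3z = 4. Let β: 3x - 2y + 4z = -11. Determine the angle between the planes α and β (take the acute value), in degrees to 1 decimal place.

87.7

cos θ = |n₁·n₂| / (|n₁||n₂|) = |1| / (√22 · √29).
θ = arccos(0.03959) ≈ 87.7°.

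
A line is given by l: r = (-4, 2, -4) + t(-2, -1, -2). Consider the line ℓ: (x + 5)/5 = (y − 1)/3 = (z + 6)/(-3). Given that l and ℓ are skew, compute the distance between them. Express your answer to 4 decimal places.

0.4895

ℓ has direction (5, 3, -3) through (-5, 1, -6).
Common perpendicular direction n = (-2, -1, -2) × (5, 3, -3) = (9, -16, -1).
With w = (-5, 1, -6) − (-4, 2, -4) = (-1, -1, -2), w · n = 9.
Distance = |w · n| / |n| = |9| / √338 ≈ 0.4895.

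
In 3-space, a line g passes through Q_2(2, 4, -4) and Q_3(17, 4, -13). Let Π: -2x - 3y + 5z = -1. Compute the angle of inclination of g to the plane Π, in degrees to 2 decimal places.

A direction vector for g is Q_3 − Q_2 = (15, 0, -9).
sin θ = |n·v| / (|n||v|) = |-75| / (√38 · √306) = 0.69552.
θ ≈ 44.07°.

44.07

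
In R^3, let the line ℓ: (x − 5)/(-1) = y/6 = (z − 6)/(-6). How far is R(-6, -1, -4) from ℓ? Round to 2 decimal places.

12.81

ℓ has direction (-1, 6, -6) through (5, 0, 6).
Taking (5, 0, 6) on ℓ with direction v = (-1, 6, -6): w = R − (5, 0, 6) = (-11, -1, -10), and w × v = (66, -56, -67).
Distance = |w × v| / |v| = √11981 / √73 ≈ 12.81.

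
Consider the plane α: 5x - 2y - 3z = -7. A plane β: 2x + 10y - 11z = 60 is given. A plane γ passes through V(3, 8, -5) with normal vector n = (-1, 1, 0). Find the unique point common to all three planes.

(-1, 4, -2)

γ: n·r = n·V gives -x + y = 5.
Solving the 3×3 linear system 5x - 2y - 3z = -7, 2x + 10y - 11z = 60, -x + y = 5 (e.g. by elimination or Cramer's rule, determinant = -3) gives (-1, 4, -2).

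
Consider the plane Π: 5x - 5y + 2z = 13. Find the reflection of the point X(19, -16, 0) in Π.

(-11, 14, -12)

λ = (n·X − d)/|n|² = (175 − 13)/54 = 3.
Reflection = X − 2λn = (19, -16, 0) − 6·(5, -5, 2) = (-11, 14, -12).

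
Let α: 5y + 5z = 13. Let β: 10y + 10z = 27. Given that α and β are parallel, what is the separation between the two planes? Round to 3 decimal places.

0.071

Rescale β by 1/2: 5y + 5z = 27/2. Then distance = |13 − (27/2)| / √50 ≈ 0.071.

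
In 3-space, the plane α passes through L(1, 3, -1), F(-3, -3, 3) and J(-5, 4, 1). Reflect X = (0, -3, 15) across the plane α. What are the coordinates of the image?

(-8, -11, -5)

LF = (-4, -6, 4), LJ = (-6, 1, 2); a normal to α is LF × LJ = (-16, -16, -40).
Using L: α has equation -16x - 16y - 40z = -24.
λ = (n·X − d)/|n|² = (-552 − (-24))/2112 = -1/4.
Reflection = X − 2λn = (0, -3, 15) − (-1/2)·(-16, -16, -40) = (-8, -11, -5).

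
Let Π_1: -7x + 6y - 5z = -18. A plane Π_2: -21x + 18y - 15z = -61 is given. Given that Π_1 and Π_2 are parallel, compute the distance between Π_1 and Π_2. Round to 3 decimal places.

Rescale Π_2 by 1/3: -7x + 6y - 5z = -61/3. Then distance = |-18 − (-61/3)| / √110 ≈ 0.222.

0.222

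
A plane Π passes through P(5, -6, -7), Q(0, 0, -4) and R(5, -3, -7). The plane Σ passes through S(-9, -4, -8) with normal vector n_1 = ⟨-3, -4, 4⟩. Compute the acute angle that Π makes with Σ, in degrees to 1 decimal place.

72.9

PQ = (-5, 6, 3), PR = (0, 3, 0); a normal to Π is PQ × PR = (-9, 0, -15).
Using P: Π has equation -9x - 15z = 60.
Σ: n_1·r = n_1·S gives -3x - 4y + 4z = 11.
cos θ = |n₁·n₂| / (|n₁||n₂|) = |-33| / (√306 · √41).
θ = arccos(0.29462) ≈ 72.9°.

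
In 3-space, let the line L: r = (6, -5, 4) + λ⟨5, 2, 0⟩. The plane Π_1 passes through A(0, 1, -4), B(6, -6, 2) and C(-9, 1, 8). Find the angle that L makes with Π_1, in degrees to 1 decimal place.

49.5

AB = (6, -7, 6), AC = (-9, 0, 12); a normal to Π_1 is AB × AC = (-84, -126, -63).
Using A: Π_1 has equation -84x - 126y - 63z = 126.
sin θ = |n·v| / (|n||v|) = |-672| / (√26901 · √29) = 0.76083.
θ ≈ 49.5°.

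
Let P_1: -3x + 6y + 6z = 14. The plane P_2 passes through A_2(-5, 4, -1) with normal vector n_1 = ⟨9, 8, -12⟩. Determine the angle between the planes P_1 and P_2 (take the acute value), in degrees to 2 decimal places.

70.53

P_2: n_1·r = n_1·A_2 gives 9x + 8y - 12z = -1.
cos θ = |n₁·n₂| / (|n₁||n₂|) = |-51| / (√81 · √289).
θ = arccos(0.33333) ≈ 70.53°.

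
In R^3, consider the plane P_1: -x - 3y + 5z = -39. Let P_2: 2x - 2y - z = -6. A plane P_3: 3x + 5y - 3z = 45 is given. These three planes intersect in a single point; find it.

(1, 6, -4)

Solving the 3×3 linear system -x - 3y + 5z = -39, 2x - 2y - z = -6, 3x + 5y - 3z = 45 (e.g. by elimination or Cramer's rule, determinant = 60) gives (1, 6, -4).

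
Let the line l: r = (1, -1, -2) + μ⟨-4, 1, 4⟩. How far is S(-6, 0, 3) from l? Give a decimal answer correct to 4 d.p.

1.4975

Taking (1, -1, -2) on l with direction v = (-4, 1, 4): w = S − (1, -1, -2) = (-7, 1, 5), and w × v = (-1, 8, -3).
Distance = |w × v| / |v| = √74 / √33 ≈ 1.4975.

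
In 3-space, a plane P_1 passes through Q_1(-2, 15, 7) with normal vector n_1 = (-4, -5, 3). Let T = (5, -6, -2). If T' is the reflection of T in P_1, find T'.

(13, 4, -8)

P_1: n_1·r = n_1·Q_1 gives -4x - 5y + 3z = -46.
λ = (n·T − d)/|n|² = (4 − (-46))/50 = 1.
Reflection = T − 2λn = (5, -6, -2) − 2·(-4, -5, 3) = (13, 4, -8).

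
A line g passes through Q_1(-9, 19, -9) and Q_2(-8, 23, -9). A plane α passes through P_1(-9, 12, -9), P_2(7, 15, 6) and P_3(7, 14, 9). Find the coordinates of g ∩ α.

A direction vector for g is Q_2 − Q_1 = (1, 4, 0).
P_1P_2 = (16, 3, 15), P_1P_3 = (16, 2, 18); a normal to α is P_1P_2 × P_1P_3 = (24, -48, -16).
Using P_1: α has equation 24x - 48y - 16z = -648.
Substitute r = (-9, 19, -9) + t(1, 4, 0) into the plane: -984 + (-168)t = -648, so t = -2.
Intersection: (-9, 19, -9) + (-2)·(1, 4, 0) = (-11, 11, -9).

(-11, 11, -9)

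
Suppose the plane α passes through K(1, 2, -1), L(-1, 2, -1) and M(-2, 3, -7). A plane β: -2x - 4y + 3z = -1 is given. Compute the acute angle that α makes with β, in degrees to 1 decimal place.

50.1

KL = (-2, 0, 0), KM = (-3, 1, -6); a normal to α is KL × KM = (0, -12, -2).
Using K: α has equation -12y - 2z = -22.
cos θ = |n₁·n₂| / (|n₁||n₂|) = |42| / (√148 · √29).
θ = arccos(0.64109) ≈ 50.1°.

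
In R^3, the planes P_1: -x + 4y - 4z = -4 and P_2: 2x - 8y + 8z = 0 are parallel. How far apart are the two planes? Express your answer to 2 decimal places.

Rescale P_2 by 1/(-2): -x + 4y - 4z = 0. Then distance = |-4 − 0| / √33 ≈ 0.70.

0.70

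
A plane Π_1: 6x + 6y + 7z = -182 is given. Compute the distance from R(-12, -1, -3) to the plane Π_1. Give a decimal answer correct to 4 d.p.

7.5455

n·R − d = (6)·(-12) + (6)·(-1) + (7)·(-3) − (-182) = 83; |n| = √121.
Distance = |83| / √121 = 83/√121 ≈ 7.5455.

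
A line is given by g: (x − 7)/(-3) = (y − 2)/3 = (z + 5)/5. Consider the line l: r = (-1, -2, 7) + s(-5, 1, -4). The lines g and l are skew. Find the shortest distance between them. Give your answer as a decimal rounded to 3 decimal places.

10.082

g has direction (-3, 3, 5) through (7, 2, -5).
Common perpendicular direction n = (-3, 3, 5) × (-5, 1, -4) = (-17, -37, 12).
With w = (-1, -2, 7) − (7, 2, -5) = (-8, -4, 12), w · n = 428.
Distance = |w · n| / |n| = |428| / √1802 ≈ 10.082.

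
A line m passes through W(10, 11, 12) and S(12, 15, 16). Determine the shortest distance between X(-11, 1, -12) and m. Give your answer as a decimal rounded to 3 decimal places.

15.391

A direction vector for m is S − W = (2, 4, 4).
Taking (10, 11, 12) on m with direction v = (2, 4, 4): w = X − (10, 11, 12) = (-21, -10, -24), and w × v = (56, 36, -64).
Distance = |w × v| / |v| = √8528 / √36 ≈ 15.391.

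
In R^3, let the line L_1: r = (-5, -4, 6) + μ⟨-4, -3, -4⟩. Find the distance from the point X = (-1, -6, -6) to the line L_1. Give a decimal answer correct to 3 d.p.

11.348

Taking (-5, -4, 6) on L_1 with direction v = (-4, -3, -4): w = X − (-5, -4, 6) = (4, -2, -12), and w × v = (-28, 64, -20).
Distance = |w × v| / |v| = √5280 / √41 ≈ 11.348.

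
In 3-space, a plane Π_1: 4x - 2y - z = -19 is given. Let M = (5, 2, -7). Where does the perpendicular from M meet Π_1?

(-3, 6, -5)

Foot = M − λn with λ = (n·M − d)/|n|² = (23 − (-19))/21 = 2.
Foot = (5, 2, -7) − 2·(4, -2, -1) = (-3, 6, -5).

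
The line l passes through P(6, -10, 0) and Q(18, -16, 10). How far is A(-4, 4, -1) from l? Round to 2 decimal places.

A direction vector for l is Q − P = (12, -6, 10).
Taking (6, -10, 0) on l with direction v = (12, -6, 10): w = A − (6, -10, 0) = (-10, 14, -1), and w × v = (134, 88, -108).
Distance = |w × v| / |v| = √37364 / √280 ≈ 11.55.

11.55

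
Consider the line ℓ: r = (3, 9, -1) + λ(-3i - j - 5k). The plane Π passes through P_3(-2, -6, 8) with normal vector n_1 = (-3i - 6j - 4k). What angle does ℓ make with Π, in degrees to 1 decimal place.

49.2

Π: n_1·r = n_1·P_3 gives -3x - 6y - 4z = 10.
sin θ = |n·v| / (|n||v|) = |35| / (√61 · √35) = 0.75748.
θ ≈ 49.2°.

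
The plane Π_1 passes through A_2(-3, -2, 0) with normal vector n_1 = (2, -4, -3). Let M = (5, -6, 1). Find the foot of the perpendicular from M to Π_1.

Π_1: n_1·r = n_1·A_2 gives 2x - 4y - 3z = 2.
Foot = M − λn with λ = (n·M − d)/|n|² = (31 − 2)/29 = 1.
Foot = (5, -6, 1) − 1·(2, -4, -3) = (3, -2, 4).

(3, -2, 4)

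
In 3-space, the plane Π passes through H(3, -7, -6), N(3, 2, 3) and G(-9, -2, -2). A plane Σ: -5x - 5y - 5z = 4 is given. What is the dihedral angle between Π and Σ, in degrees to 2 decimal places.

88.05

HN = (0, 9, 9), HG = (-12, 5, 4); a normal to Π is HN × HG = (-9, -108, 108).
Using H: Π has equation -9x - 108y + 108z = 81.
cos θ = |n₁·n₂| / (|n₁||n₂|) = |45| / (√23409 · √75).
θ = arccos(0.03396) ≈ 88.05°.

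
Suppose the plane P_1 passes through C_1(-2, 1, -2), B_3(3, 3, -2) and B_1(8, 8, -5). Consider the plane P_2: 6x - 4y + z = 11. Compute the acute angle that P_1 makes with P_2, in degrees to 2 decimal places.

C_1B_3 = (5, 2, 0), C_1B_1 = (10, 7, -3); a normal to P_1 is C_1B_3 × C_1B_1 = (-6, 15, 15).
Using C_1: P_1 has equation -6x + 15y + 15z = -3.
cos θ = |n₁·n₂| / (|n₁||n₂|) = |-81| / (√486 · √53).
θ = arccos(0.50469) ≈ 59.69°.

59.69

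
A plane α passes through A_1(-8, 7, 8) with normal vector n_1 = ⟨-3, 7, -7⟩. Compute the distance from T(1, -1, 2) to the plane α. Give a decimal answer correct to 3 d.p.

α: n_1·r = n_1·A_1 gives -3x + 7y - 7z = 17.
n·T − d = (-3)·(1) + (7)·(-1) + (-7)·(2) − 17 = -41; |n| = √107.
Distance = |-41| / √107 = 41/√107 ≈ 3.964.

3.964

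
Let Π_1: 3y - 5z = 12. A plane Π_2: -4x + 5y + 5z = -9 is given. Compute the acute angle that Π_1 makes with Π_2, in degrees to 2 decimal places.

cos θ = |n₁·n₂| / (|n₁||n₂|) = |-10| / (√34 · √66).
θ = arccos(0.21110) ≈ 77.81°.

77.81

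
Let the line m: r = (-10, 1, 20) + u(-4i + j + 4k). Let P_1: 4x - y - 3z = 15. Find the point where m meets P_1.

Substitute r = (-10, 1, 20) + t(-4, 1, 4) into the plane: -101 + (-29)t = 15, so t = -4.
Intersection: (-10, 1, 20) + (-4)·(-4, 1, 4) = (6, -3, 4).

(6, -3, 4)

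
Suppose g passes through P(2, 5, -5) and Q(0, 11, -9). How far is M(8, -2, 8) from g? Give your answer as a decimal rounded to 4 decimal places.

A direction vector for g is Q − P = (-2, 6, -4).
Taking (2, 5, -5) on g with direction v = (-2, 6, -4): w = M − (2, 5, -5) = (6, -7, 13), and w × v = (-50, -2, 22).
Distance = |w × v| / |v| = √2988 / √56 ≈ 7.3046.

7.3046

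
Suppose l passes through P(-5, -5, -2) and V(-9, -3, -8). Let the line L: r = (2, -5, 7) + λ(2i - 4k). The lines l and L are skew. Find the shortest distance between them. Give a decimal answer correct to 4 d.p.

A direction vector for l is V − P = (-4, 2, -6).
Common perpendicular direction n = (-4, 2, -6) × (2, 0, -4) = (-8, -28, -4).
With w = (2, -5, 7) − (-5, -5, -2) = (7, 0, 9), w · n = -92.
Distance = |w · n| / |n| = |-92| / √864 ≈ 3.1299.

3.1299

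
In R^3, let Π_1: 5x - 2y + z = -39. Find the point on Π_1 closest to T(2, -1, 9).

Foot = T − λn with λ = (n·T − d)/|n|² = (21 − (-39))/30 = 2.
Foot = (2, -1, 9) − 2·(5, -2, 1) = (-8, 3, 7).

(-8, 3, 7)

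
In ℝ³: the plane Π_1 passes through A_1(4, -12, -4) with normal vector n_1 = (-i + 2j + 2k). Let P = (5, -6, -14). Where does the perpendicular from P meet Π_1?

(4, -4, -12)

Π_1: n_1·r = n_1·A_1 gives -x + 2y + 2z = -36.
Foot = P − λn with λ = (n·P − d)/|n|² = (-45 − (-36))/9 = -1.
Foot = (5, -6, -14) − (-1)·(-1, 2, 2) = (4, -4, -12).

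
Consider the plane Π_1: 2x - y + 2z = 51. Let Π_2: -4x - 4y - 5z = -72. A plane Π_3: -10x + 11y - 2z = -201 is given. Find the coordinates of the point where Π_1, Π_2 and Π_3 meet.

(10, -7, 12)

Solving the 3×3 linear system 2x - y + 2z = 51, -4x - 4y - 5z = -72, -10x + 11y - 2z = -201 (e.g. by elimination or Cramer's rule, determinant = -84) gives (10, -7, 12).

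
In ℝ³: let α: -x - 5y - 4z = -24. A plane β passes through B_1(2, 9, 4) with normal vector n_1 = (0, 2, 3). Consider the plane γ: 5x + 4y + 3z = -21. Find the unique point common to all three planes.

β: n_1·r = n_1·B_1 gives 2y + 3z = 30.
Solving the 3×3 linear system -x - 5y - 4z = -24, 2y + 3z = 30, 5x + 4y + 3z = -21 (e.g. by elimination or Cramer's rule, determinant = -29) gives (-9, -3, 12).

(-9, -3, 12)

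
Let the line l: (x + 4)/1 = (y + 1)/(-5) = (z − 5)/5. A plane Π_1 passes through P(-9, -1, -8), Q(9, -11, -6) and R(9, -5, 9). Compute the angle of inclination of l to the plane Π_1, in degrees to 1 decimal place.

46.6

l has direction (1, -5, 5) through (-4, -1, 5).
PQ = (18, -10, 2), PR = (18, -4, 17); a normal to Π_1 is PQ × PR = (-162, -270, 108).
Using P: Π_1 has equation -162x - 270y + 108z = 864.
sin θ = |n·v| / (|n||v|) = |1728| / (√110808 · √51) = 0.72690.
θ ≈ 46.6°.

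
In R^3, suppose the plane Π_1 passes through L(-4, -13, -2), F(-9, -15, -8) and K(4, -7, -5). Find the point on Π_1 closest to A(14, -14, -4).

(8, -5, -2)

LF = (-5, -2, -6), LK = (8, 6, -3); a normal to Π_1 is LF × LK = (42, -63, -14).
Using L: Π_1 has equation 42x - 63y - 14z = 679.
Foot = A − λn with λ = (n·A − d)/|n|² = (1526 − 679)/5929 = 1/7.
Foot = (14, -14, -4) − (1/7)·(42, -63, -14) = (8, -5, -2).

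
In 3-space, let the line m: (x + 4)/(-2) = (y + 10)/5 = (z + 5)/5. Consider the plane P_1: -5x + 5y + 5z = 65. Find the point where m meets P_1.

m has direction (-2, 5, 5) through (-4, -10, -5).
Substitute r = (-4, -10, -5) + t(-2, 5, 5) into the plane: -55 + 60t = 65, so t = 2.
Intersection: (-4, -10, -5) + 2·(-2, 5, 5) = (-8, 0, 5).

(-8, 0, 5)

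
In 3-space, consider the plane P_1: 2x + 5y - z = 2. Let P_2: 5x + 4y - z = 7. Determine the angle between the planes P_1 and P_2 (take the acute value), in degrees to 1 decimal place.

29.2

cos θ = |n₁·n₂| / (|n₁||n₂|) = |31| / (√30 · √42).
θ = arccos(0.87333) ≈ 29.2°.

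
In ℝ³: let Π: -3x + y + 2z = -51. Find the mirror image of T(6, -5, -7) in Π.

(12, -7, -11)

λ = (n·T − d)/|n|² = (-37 − (-51))/14 = 1.
Reflection = T − 2λn = (6, -5, -7) − 2·(-3, 1, 2) = (12, -7, -11).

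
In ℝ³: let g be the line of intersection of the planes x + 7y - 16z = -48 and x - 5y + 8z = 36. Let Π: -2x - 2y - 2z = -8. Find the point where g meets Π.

Direction of g: (1, 7, -16) × (1, -5, 8) = (-24, -24, -12).
A point on g: solving the two plane equations with x = -7 gives (-7, -15, -4).
Substitute r = (-7, -15, -4) + t(-24, -24, -12) into the plane: 52 + 120t = -8, so t = -1/2.
Intersection: (-7, -15, -4) + (-1/2)·(-24, -24, -12) = (5, -3, 2).

(5, -3, 2)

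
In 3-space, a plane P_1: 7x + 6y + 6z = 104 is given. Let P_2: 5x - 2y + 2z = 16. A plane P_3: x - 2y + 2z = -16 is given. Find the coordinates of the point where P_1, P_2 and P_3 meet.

Solving the 3×3 linear system 7x + 6y + 6z = 104, 5x - 2y + 2z = 16, x - 2y + 2z = -16 (e.g. by elimination or Cramer's rule, determinant = -96) gives (8, 10, -2).

(8, 10, -2)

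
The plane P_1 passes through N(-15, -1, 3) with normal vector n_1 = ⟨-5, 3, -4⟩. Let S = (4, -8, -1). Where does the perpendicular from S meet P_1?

(-6, -2, -9)

P_1: n_1·r = n_1·N gives -5x + 3y - 4z = 60.
Foot = S − λn with λ = (n·S − d)/|n|² = (-40 − 60)/50 = -2.
Foot = (4, -8, -1) − (-2)·(-5, 3, -4) = (-6, -2, -9).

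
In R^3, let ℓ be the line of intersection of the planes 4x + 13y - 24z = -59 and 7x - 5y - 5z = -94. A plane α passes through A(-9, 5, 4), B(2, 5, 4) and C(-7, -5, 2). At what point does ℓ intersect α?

Direction of ℓ: (4, 13, -24) × (7, -5, -5) = (-185, -148, -111).
A point on ℓ: solving the two plane equations with x = -27 gives (-27, -11, -8).
AB = (11, 0, 0), AC = (2, -10, -2); a normal to α is AB × AC = (0, 22, -110).
Using A: α has equation 22y - 110z = -330.
Substitute r = (-27, -11, -8) + t(-185, -148, -111) into the plane: 638 + 8954t = -330, so t = -4/37.
Intersection: (-27, -11, -8) + (-4/37)·(-185, -148, -111) = (-7, 5, 4).

(-7, 5, 4)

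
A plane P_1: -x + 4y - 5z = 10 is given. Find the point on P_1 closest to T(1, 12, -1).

Foot = T − λn with λ = (n·T − d)/|n|² = (52 − 10)/42 = 1.
Foot = (1, 12, -1) − 1·(-1, 4, -5) = (2, 8, 4).

(2, 8, 4)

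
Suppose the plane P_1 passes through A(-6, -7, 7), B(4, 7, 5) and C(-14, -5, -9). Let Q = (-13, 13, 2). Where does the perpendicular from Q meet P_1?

AB = (10, 14, -2), AC = (-8, 2, -16); a normal to P_1 is AB × AC = (-220, 176, 132).
Using A: P_1 has equation -220x + 176y + 132z = 1012.
Foot = Q − λn with λ = (n·Q − d)/|n|² = (5412 − 1012)/96800 = 1/22.
Foot = (-13, 13, 2) − (1/22)·(-220, 176, 132) = (-3, 5, -4).

(-3, 5, -4)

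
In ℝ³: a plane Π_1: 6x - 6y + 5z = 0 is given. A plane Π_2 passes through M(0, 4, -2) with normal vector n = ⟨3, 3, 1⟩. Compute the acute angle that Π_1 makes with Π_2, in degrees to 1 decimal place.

83.3

Π_2: n·r = n·M gives 3x + 3y + z = 10.
cos θ = |n₁·n₂| / (|n₁||n₂|) = |5| / (√97 · √19).
θ = arccos(0.11647) ≈ 83.3°.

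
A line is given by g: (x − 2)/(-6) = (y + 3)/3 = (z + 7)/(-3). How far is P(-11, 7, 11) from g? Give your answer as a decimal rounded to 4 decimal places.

23.2164

g has direction (-6, 3, -3) through (2, -3, -7).
Taking (2, -3, -7) on g with direction v = (-6, 3, -3): w = P − (2, -3, -7) = (-13, 10, 18), and w × v = (-84, -147, 21).
Distance = |w × v| / |v| = √29106 / √54 ≈ 23.2164.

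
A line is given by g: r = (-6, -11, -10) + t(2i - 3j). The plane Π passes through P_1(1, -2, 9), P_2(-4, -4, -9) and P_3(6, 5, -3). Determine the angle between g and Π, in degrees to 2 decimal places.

P_1P_2 = (-5, -2, -18), P_1P_3 = (5, 7, -12); a normal to Π is P_1P_2 × P_1P_3 = (150, -150, -25).
Using P_1: Π has equation 150x - 150y - 25z = 225.
sin θ = |n·v| / (|n||v|) = |750| / (√45625 · √13) = 0.97384.
θ ≈ 76.87°.

76.87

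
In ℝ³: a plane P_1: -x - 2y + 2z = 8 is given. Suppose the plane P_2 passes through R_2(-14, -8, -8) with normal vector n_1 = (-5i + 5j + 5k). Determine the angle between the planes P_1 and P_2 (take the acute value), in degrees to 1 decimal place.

78.9

P_2: n_1·r = n_1·R_2 gives -5x + 5y + 5z = -10.
cos θ = |n₁·n₂| / (|n₁||n₂|) = |5| / (√9 · √75).
θ = arccos(0.19245) ≈ 78.9°.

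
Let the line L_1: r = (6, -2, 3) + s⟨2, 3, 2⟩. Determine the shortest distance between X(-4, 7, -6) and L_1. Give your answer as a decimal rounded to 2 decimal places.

15.97

Taking (6, -2, 3) on L_1 with direction v = (2, 3, 2): w = X − (6, -2, 3) = (-10, 9, -9), and w × v = (45, 2, -48).
Distance = |w × v| / |v| = √4333 / √17 ≈ 15.97.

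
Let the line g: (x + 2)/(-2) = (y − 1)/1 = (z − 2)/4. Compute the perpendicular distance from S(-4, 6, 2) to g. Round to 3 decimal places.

g has direction (-2, 1, 4) through (-2, 1, 2).
Taking (-2, 1, 2) on g with direction v = (-2, 1, 4): w = S − (-2, 1, 2) = (-2, 5, 0), and w × v = (20, 8, 8).
Distance = |w × v| / |v| = √528 / √21 ≈ 5.014.

5.014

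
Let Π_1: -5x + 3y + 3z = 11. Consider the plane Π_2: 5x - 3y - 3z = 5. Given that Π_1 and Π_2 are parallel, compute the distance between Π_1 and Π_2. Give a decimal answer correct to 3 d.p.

2.440

Rescale Π_2 by 1/(-1): -5x + 3y + 3z = -5. Then distance = |11 − (-5)| / √43 ≈ 2.440.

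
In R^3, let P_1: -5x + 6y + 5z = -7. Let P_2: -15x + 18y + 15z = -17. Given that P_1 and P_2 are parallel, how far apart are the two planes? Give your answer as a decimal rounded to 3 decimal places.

0.144

Rescale P_2 by 1/3: -5x + 6y + 5z = -17/3. Then distance = |-7 − (-17/3)| / √86 ≈ 0.144.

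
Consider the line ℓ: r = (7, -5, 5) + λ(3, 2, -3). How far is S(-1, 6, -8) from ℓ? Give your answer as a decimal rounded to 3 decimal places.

17.081

Taking (7, -5, 5) on ℓ with direction v = (3, 2, -3): w = S − (7, -5, 5) = (-8, 11, -13), and w × v = (-7, -63, -49).
Distance = |w × v| / |v| = √6419 / √22 ≈ 17.081.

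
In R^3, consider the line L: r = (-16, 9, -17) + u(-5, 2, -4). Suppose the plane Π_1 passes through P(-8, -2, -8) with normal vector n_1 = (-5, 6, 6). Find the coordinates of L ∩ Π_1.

(4, 1, -1)

Π_1: n_1·r = n_1·P gives -5x + 6y + 6z = -20.
Substitute r = (-16, 9, -17) + t(-5, 2, -4) into the plane: 32 + 13t = -20, so t = -4.
Intersection: (-16, 9, -17) + (-4)·(-5, 2, -4) = (4, 1, -1).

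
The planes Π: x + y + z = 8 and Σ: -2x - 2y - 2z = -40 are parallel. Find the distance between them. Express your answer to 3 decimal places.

6.928

Rescale Σ by 1/(-2): x + y + z = 20. Then distance = |8 − 20| / √3 ≈ 6.928.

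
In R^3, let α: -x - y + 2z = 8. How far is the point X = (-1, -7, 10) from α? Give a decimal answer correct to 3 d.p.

8.165

n·X − d = (-1)·(-1) + (-1)·(-7) + (2)·(10) − 8 = 20; |n| = √6.
Distance = |20| / √6 = 20/√6 ≈ 8.165.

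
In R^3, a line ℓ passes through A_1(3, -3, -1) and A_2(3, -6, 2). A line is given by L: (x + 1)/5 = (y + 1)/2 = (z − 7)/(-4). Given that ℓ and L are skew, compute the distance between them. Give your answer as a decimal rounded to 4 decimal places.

5.7155

A direction vector for ℓ is A_2 − A_1 = (0, -3, 3).
L has direction (5, 2, -4) through (-1, -1, 7).
Common perpendicular direction n = (0, -3, 3) × (5, 2, -4) = (6, 15, 15).
With w = (-1, -1, 7) − (3, -3, -1) = (-4, 2, 8), w · n = 126.
Distance = |w · n| / |n| = |126| / √486 ≈ 5.7155.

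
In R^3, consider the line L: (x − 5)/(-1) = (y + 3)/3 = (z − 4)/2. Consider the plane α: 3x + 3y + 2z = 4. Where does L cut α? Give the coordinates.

L has direction (-1, 3, 2) through (5, -3, 4).
Substitute r = (5, -3, 4) + t(-1, 3, 2) into the plane: 14 + 10t = 4, so t = -1.
Intersection: (5, -3, 4) + (-1)·(-1, 3, 2) = (6, -6, 2).

(6, -6, 2)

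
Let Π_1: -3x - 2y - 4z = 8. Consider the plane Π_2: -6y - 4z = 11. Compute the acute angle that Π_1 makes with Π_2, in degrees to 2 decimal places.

cos θ = |n₁·n₂| / (|n₁||n₂|) = |28| / (√29 · √52).
θ = arccos(0.72104) ≈ 43.86°.

43.86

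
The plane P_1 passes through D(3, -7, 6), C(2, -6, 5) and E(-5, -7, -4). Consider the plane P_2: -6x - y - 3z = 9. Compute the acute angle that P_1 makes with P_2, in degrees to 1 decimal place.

64.4

DC = (-1, 1, -1), DE = (-8, 0, -10); a normal to P_1 is DC × DE = (-10, -2, 8).
Using D: P_1 has equation -10x - 2y + 8z = 32.
cos θ = |n₁·n₂| / (|n₁||n₂|) = |38| / (√168 · √46).
θ = arccos(0.43226) ≈ 64.4°.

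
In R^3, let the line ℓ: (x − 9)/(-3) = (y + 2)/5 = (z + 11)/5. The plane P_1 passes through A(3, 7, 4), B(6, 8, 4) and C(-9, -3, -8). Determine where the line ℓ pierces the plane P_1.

(6, 3, -6)

ℓ has direction (-3, 5, 5) through (9, -2, -11).
AB = (3, 1, 0), AC = (-12, -10, -12); a normal to P_1 is AB × AC = (-12, 36, -18).
Using A: P_1 has equation -12x + 36y - 18z = 144.
Substitute r = (9, -2, -11) + t(-3, 5, 5) into the plane: 18 + 126t = 144, so t = 1.
Intersection: (9, -2, -11) + 1·(-3, 5, 5) = (6, 3, -6).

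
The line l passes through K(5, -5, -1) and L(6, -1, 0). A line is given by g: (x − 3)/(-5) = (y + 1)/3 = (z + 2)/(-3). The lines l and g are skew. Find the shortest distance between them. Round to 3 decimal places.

0.036

A direction vector for l is L − K = (1, 4, 1).
g has direction (-5, 3, -3) through (3, -1, -2).
Common perpendicular direction n = (1, 4, 1) × (-5, 3, -3) = (-15, -2, 23).
With w = (3, -1, -2) − (5, -5, -1) = (-2, 4, -1), w · n = -1.
Distance = |w · n| / |n| = |-1| / √758 ≈ 0.036.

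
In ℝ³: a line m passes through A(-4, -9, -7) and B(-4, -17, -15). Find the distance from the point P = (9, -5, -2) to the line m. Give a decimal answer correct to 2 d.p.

A direction vector for m is B − A = (0, -8, -8).
Taking (-4, -9, -7) on m with direction v = (0, -8, -8): w = P − (-4, -9, -7) = (13, 4, 5), and w × v = (8, 104, -104).
Distance = |w × v| / |v| = √21696 / √128 ≈ 13.02.

13.02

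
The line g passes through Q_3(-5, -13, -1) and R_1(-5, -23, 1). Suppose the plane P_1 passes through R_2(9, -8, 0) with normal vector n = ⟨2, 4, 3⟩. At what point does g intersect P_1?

(-5, 2, -4)

A direction vector for g is R_1 − Q_3 = (0, -10, 2).
P_1: n·r = n·R_2 gives 2x + 4y + 3z = -14.
Substitute r = (-5, -13, -1) + t(0, -10, 2) into the plane: -65 + (-34)t = -14, so t = -3/2.
Intersection: (-5, -13, -1) + (-3/2)·(0, -10, 2) = (-5, 2, -4).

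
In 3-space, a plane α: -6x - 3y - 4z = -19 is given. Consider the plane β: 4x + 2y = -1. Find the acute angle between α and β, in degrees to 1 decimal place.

30.8

cos θ = |n₁·n₂| / (|n₁||n₂|) = |-30| / (√61 · √20).
θ = arccos(0.85890) ≈ 30.8°.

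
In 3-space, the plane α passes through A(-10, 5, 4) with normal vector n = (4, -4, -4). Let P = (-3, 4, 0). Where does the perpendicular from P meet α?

(-7, 8, 4)

α: n·r = n·A gives 4x - 4y - 4z = -76.
Foot = P − λn with λ = (n·P − d)/|n|² = (-28 − (-76))/48 = 1.
Foot = (-3, 4, 0) − 1·(4, -4, -4) = (-7, 8, 4).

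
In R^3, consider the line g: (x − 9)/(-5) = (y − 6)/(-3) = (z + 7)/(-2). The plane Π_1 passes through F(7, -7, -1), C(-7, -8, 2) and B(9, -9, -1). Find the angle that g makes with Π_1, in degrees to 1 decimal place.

34.2

g has direction (-5, -3, -2) through (9, 6, -7).
FC = (-14, -1, 3), FB = (2, -2, 0); a normal to Π_1 is FC × FB = (6, 6, 30).
Using F: Π_1 has equation 6x + 6y + 30z = -30.
sin θ = |n·v| / (|n||v|) = |-108| / (√972 · √38) = 0.56195.
θ ≈ 34.2°.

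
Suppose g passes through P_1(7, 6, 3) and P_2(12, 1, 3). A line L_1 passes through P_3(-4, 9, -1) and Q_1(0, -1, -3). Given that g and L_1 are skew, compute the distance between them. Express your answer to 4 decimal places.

1.2060

A direction vector for g is P_2 − P_1 = (5, -5, 0).
A direction vector for L_1 is Q_1 − P_3 = (4, -10, -2).
Common perpendicular direction n = (5, -5, 0) × (4, -10, -2) = (10, 10, -30).
With w = (-4, 9, -1) − (7, 6, 3) = (-11, 3, -4), w · n = 40.
Distance = |w · n| / |n| = |40| / √1100 ≈ 1.2060.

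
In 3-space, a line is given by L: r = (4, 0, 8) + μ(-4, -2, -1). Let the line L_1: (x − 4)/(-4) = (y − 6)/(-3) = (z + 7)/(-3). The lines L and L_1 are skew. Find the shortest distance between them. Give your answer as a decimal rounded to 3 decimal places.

11.448

L_1 has direction (-4, -3, -3) through (4, 6, -7).
Common perpendicular direction n = (-4, -2, -1) × (-4, -3, -3) = (3, -8, 4).
With w = (4, 6, -7) − (4, 0, 8) = (0, 6, -15), w · n = -108.
Distance = |w · n| / |n| = |-108| / √89 ≈ 11.448.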